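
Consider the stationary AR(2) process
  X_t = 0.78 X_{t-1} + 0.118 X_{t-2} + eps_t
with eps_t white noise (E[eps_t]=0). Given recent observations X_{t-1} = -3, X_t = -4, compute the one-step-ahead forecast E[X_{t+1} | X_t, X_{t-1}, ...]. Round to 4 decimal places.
E[X_{t+1} \mid \mathcal F_t] = -3.4740

For an AR(p) model X_t = c + sum_i phi_i X_{t-i} + eps_t, the
one-step-ahead conditional mean is
  E[X_{t+1} | X_t, ...] = c + sum_i phi_i X_{t+1-i}.
Substitute known values:
  E[X_{t+1} | ...] = (0.78) * (-4) + (0.118) * (-3)
                   = -3.4740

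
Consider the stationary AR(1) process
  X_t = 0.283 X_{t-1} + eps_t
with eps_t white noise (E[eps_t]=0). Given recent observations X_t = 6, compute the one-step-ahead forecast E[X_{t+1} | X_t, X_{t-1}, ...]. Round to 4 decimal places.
E[X_{t+1} \mid \mathcal F_t] = 1.6980

For an AR(p) model X_t = c + sum_i phi_i X_{t-i} + eps_t, the
one-step-ahead conditional mean is
  E[X_{t+1} | X_t, ...] = c + sum_i phi_i X_{t+1-i}.
Substitute known values:
  E[X_{t+1} | ...] = (0.283) * (6)
                   = 1.6980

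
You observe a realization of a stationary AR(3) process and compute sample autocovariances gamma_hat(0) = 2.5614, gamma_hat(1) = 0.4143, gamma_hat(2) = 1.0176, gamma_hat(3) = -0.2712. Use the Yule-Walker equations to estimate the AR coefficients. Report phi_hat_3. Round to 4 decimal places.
\hat\phi_{3} = -0.2490

The Yule-Walker equations for an AR(p) process read, in matrix form,
  Gamma_p phi = r_p,   with   (Gamma_p)_{ij} = gamma(|i - j|),
                       (r_p)_i = gamma(i),   i,j = 1..p.
Substitute the sample gammas (Toeplitz matrix and right-hand side of size 3):
  Gamma_p = [[2.5614, 0.4143, 1.0176], [0.4143, 2.5614, 0.4143], [1.0176, 0.4143, 2.5614]]
  r_p     = [0.4143, 1.0176, -0.2712]
Written out (R1..R3):
  (R1) 2.5614 phi_1 + 0.4143 phi_2 + 1.0176 phi_3 = 0.4143
  (R2) 0.4143 phi_1 + 2.5614 phi_2 + 0.4143 phi_3 = 1.0176
  (R3) 1.0176 phi_1 + 0.4143 phi_2 + 2.5614 phi_3 = -0.2712
Gaussian elimination:
  R2 <- R2 - (0.4143/2.5614) R1 = R2 - (0.161747) R1:  2.494388 phi_2 + 0.249706 phi_3 = 0.950588
  R3 <- R3 - (1.0176/2.5614) R1 = R3 - (0.397283) R1:  0.249706 phi_2 + 2.157125 phi_3 = -0.435794
  R3 <- R3 - (0.249706/2.494388) R2 = R3 - (0.100107) R2:  2.132128 phi_3 = -0.530955
Back-substitution:
  phi_hat_3 = -0.530955 / 2.132128 = -0.249026
  phi_hat_2 = (0.950588 - (0.249706)(-0.249026)) / 2.494388 = 0.40602
  phi_hat_1 = (0.4143 - (0.4143)(0.40602) - (1.0176)(-0.249026)) / 2.5614 = 0.195008
So phi_hat = [0.1950, 0.4060, -0.2490].
Therefore phi_hat_3 = -0.2490.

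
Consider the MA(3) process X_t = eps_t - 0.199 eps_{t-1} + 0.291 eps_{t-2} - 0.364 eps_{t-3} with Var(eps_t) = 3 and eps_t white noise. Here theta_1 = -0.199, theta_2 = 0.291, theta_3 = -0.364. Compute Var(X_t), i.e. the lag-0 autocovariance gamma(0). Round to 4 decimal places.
\gamma(0) = 3.7703

For an MA(q) process X_t = eps_t + sum_i theta_i eps_{t-i} with
Var(eps_t) = sigma^2, the variance is
  gamma(0) = sigma^2 * (1 + sum_i theta_i^2).
  sum_i theta_i^2 = (-0.199)^2 + (0.291)^2 + (-0.364)^2 = 0.039601 + 0.084681 + 0.132496 = 0.256778.
  gamma(0) = 3 * (1 + 0.256778) = 3 * 1.256778 = 3.770334, which rounds to 3.7703.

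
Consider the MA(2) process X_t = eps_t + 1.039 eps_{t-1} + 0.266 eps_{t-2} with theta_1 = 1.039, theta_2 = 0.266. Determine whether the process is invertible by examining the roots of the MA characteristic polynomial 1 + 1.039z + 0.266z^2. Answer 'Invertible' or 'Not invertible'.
\text{Invertible}

The MA(q) characteristic polynomial is P(z) = 1 + 1.039z + 0.266z^2.
Invertibility requires all roots to lie outside the unit circle, i.e. |z| > 1 for every root.
Set 1 + (1.039) z + (0.266) z^2 = 0, i.e. a z^2 + b z + c = 0 with a = 0.266, b = 1.039, c = 1.
Discriminant D = b^2 - 4ac = (1.039)^2 - 4*(0.266)*1 = 1.079521 - (1.064) = 0.015521.
D >= 0, so the roots are real: z = (-b +/- sqrt(D)) / (2a) = (-1.039 +/- 0.124583) / (0.532).
  z_1 = (-1.039 + 0.124583) / (0.532) = -1.7188,   |z_1| = 1.7188.
  z_2 = (-1.039 - 0.124583) / (0.532) = -2.1872,   |z_2| = 2.1872.
Moduli of all roots: 1.7188, 2.1872.
All moduli strictly greater than 1? Yes.
Verdict: Invertible.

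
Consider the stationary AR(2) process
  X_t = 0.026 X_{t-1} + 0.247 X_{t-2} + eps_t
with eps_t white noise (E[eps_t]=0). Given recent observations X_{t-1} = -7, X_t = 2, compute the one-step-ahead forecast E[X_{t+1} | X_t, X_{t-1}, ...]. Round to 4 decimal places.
E[X_{t+1} \mid \mathcal F_t] = -1.6770

For an AR(p) model X_t = c + sum_i phi_i X_{t-i} + eps_t, the
one-step-ahead conditional mean is
  E[X_{t+1} | X_t, ...] = c + sum_i phi_i X_{t+1-i}.
Substitute known values:
  E[X_{t+1} | ...] = (0.026) * (2) + (0.247) * (-7)
                   = -1.6770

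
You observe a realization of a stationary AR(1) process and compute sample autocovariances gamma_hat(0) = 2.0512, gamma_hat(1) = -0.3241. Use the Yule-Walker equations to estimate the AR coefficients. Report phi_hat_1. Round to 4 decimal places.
\hat\phi_{1} = -0.1580

The Yule-Walker equations for an AR(p) process read, in matrix form,
  Gamma_p phi = r_p,   with   (Gamma_p)_{ij} = gamma(|i - j|),
                       (r_p)_i = gamma(i),   i,j = 1..p.
Substitute the sample gammas (Toeplitz matrix and right-hand side of size 1):
  Gamma_p = [[2.0512]]
  r_p     = [-0.3241]
With p = 1 this is the single equation gamma(0) phi_1 = gamma(1):
  phi_hat_1 = gamma(1) / gamma(0) = -0.3241 / 2.0512 = -0.1580.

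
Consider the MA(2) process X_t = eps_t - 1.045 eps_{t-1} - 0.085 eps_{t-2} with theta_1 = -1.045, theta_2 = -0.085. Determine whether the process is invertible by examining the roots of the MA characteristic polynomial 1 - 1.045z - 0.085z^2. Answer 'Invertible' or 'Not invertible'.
\text{Not invertible}

The MA(q) characteristic polynomial is P(z) = 1 - 1.045z - 0.085z^2.
Invertibility requires all roots to lie outside the unit circle, i.e. |z| > 1 for every root.
Set 1 + (-1.045) z + (-0.085) z^2 = 0, i.e. a z^2 + b z + c = 0 with a = -0.085, b = -1.045, c = 1.
Discriminant D = b^2 - 4ac = (-1.045)^2 - 4*(-0.085)*1 = 1.092025 - (-0.34) = 1.432025.
D >= 0, so the roots are real: z = (-b +/- sqrt(D)) / (2a) = (1.045 +/- 1.196672) / (-0.17).
  z_1 = (1.045 + 1.196672) / (-0.17) = -13.1863,   |z_1| = 13.1863.
  z_2 = (1.045 - 1.196672) / (-0.17) = 0.8922,   |z_2| = 0.8922.
Moduli of all roots: 13.1863, 0.8922.
All moduli strictly greater than 1? No.
Verdict: Not invertible.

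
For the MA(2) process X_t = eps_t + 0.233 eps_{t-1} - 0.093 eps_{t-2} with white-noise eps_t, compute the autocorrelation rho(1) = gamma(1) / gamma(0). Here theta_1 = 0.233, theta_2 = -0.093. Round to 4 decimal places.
\rho(1) = 0.1988

For an MA(q) process with theta_0 = 1, the autocovariance is
  gamma(k) = sigma^2 * sum_{i=0..q-k} theta_i * theta_{i+k},
and rho(k) = gamma(k) / gamma(0). Sigma^2 cancels.
  numerator   = (1)*(0.233) + (0.233)*(-0.093) = 0.211331.
  denominator = (1)^2 + (0.233)^2 + (-0.093)^2 = 1.062938.
  rho(1) = 0.211331 / 1.062938 = 0.1988.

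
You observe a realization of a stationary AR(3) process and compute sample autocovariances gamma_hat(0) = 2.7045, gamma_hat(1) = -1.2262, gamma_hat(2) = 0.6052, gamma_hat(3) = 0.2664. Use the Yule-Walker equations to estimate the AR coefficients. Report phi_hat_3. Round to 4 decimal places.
\hat\phi_{3} = 0.2620

The Yule-Walker equations for an AR(p) process read, in matrix form,
  Gamma_p phi = r_p,   with   (Gamma_p)_{ij} = gamma(|i - j|),
                       (r_p)_i = gamma(i),   i,j = 1..p.
Substitute the sample gammas (Toeplitz matrix and right-hand side of size 3):
  Gamma_p = [[2.7045, -1.2262, 0.6052], [-1.2262, 2.7045, -1.2262], [0.6052, -1.2262, 2.7045]]
  r_p     = [-1.2262, 0.6052, 0.2664]
Written out (R1..R3):
  (R1) 2.7045 phi_1 - 1.2262 phi_2 + 0.6052 phi_3 = -1.2262
  (R2) -1.2262 phi_1 + 2.7045 phi_2 - 1.2262 phi_3 = 0.6052
  (R3) 0.6052 phi_1 - 1.2262 phi_2 + 2.7045 phi_3 = 0.2664
Gaussian elimination:
  R2 <- R2 - (-1.2262/2.7045) R1 = R2 - (-0.453392) R1:  2.14855 phi_2 - 0.951807 phi_3 = 0.04925
  R3 <- R3 - (0.6052/2.7045) R1 = R3 - (0.223775) R1:  -0.951807 phi_2 + 2.569071 phi_3 = 0.540793
  R3 <- R3 - (-0.951807/2.14855) R2 = R3 - (-0.443) R2:  2.147421 phi_3 = 0.562611
Back-substitution:
  phi_hat_3 = 0.562611 / 2.147421 = 0.261994
  phi_hat_2 = (0.04925 - (-0.951807)(0.261994)) / 2.14855 = 0.138986
  phi_hat_1 = (-1.2262 - (-1.2262)(0.138986) - (0.6052)(0.261994)) / 2.7045 = -0.449005
So phi_hat = [-0.4490, 0.1390, 0.2620].
Therefore phi_hat_3 = 0.2620.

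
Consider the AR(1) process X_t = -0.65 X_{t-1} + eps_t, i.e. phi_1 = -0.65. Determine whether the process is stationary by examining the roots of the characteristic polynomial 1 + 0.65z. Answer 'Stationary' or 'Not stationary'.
\text{Stationary}

The AR(p) characteristic polynomial is P(z) = 1 + 0.65z.
Stationarity requires all roots to lie outside the unit circle, i.e. |z| > 1 for every root.
This is linear in z: 1 + (0.65) z = 0  =>  z = -1/(0.65) = -1.538462,  |z| = 1.538462.
Moduli of all roots: 1.5385.
All moduli strictly greater than 1? Yes.
Verdict: Stationary.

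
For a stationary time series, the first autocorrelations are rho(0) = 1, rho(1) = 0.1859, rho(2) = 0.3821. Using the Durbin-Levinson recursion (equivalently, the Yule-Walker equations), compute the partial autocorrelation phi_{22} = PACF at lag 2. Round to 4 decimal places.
\phi_{22} = 0.3600

The PACF at lag k is phi_{kk}, the last component of the solution
to the Yule-Walker system G_k phi = r_k where
  (G_k)_{ij} = rho(|i - j|), (r_k)_i = rho(i), i,j = 1..k.
Equivalently, Durbin-Levinson gives phi_{kk} iteratively:
  phi_{11} = rho(1)
  phi_{kk} = [rho(k) - sum_{j=1..k-1} phi_{k-1,j} rho(k-j)]
            / [1 - sum_{j=1..k-1} phi_{k-1,j} rho(j)],
  phi_{k,j} = phi_{k-1,j} - phi_{kk} phi_{k-1,k-j},  j = 1..k-1.
Step k = 1:
  phi_11 = rho(1) = 0.1859.
Step k = 2:
  phi_22 = [rho(2) - phi_11 rho(1)] / [1 - phi_11 rho(1)] = [0.3821 - (0.1859)(0.1859)] / [1 - (0.1859)(0.1859)]
         = 0.34754119 / 0.96544119 = 0.36.
Therefore phi_{22} = 0.3600.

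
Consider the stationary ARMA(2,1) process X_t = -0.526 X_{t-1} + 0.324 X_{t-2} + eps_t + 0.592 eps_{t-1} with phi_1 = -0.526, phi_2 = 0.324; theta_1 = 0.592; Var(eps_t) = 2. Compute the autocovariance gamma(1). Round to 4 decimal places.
\gamma(1) = -0.1399

Multiply the model equation by X_{t-k} and take expectations. With theta_0 = psi_0 = 1 and psi_j the MA(infinity) weights, this gives
  gamma(k) - sum_i phi_i gamma(k-i) = c_k,
  c_k = sigma^2 * sum_{j=k..q} theta_j psi_{j-k}   (c_k = 0 for k > q),
using gamma(-m) = gamma(m).
psi-weights needed (psi_j = theta_j + sum_i phi_i psi_{j-i}):
  psi_1 = theta_1 + phi_1 = 0.592 + (-0.526) = 0.066
Right-hand sides:
  c_0 = sigma^2 (1 + theta_1 psi_1) = 2 * (1 + (0.592)(0.066)) = 2 * 1.039072 = 2.078144
  c_1 = sigma^2 theta_1 = 2 * (0.592) = 1.184
  c_2 = 0
Equations for k = 0, 1, 2 (AR order 2, c_2 = 0):
  (E0) gamma(0) = phi_1 gamma(1) + phi_2 gamma(2) + c_0
  (E1) gamma(1) = phi_1 gamma(0) + phi_2 gamma(1) + c_1
  (E2) gamma(2) = phi_1 gamma(1) + phi_2 gamma(0)
From (E1): gamma(1) = A gamma(0) + B with
  A = phi_1 / (1 - phi_2) = -0.526 / 0.676 = -0.778107,   B = c_1 / (1 - phi_2) = 1.184 / 0.676 = 1.751479.
Insert (E2) into (E0): gamma(0) (1 - phi_2^2) = phi_1 (1 + phi_2) gamma(1) + c_0.
  phi_1 (1 + phi_2) = (-0.526)(1.324) = -0.696424,   1 - phi_2^2 = 0.895024.
Replace gamma(1) by A gamma(0) + B and collect gamma(0):
  gamma(0) [0.895024 - (-0.696424)(-0.778107)] = (-0.696424)(1.751479) + 2.078144
  gamma(0) * 0.353132 = 0.858372
  gamma(0) = 0.858372 / 0.353132 = 2.43074.
  gamma(1) = A gamma(0) + B = (-0.778107)(2.43074) + (1.751479) = -0.139895.
Therefore gamma(1) = -0.1399 (to 4 decimal places).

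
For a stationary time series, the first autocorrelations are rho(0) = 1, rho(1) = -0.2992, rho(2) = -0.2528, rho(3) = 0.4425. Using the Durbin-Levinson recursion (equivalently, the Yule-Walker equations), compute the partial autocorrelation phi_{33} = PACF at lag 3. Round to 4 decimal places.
\phi_{33} = 0.2890

The PACF at lag k is phi_{kk}, the last component of the solution
to the Yule-Walker system G_k phi = r_k where
  (G_k)_{ij} = rho(|i - j|), (r_k)_i = rho(i), i,j = 1..k.
Equivalently, Durbin-Levinson gives phi_{kk} iteratively:
  phi_{11} = rho(1)
  phi_{kk} = [rho(k) - sum_{j=1..k-1} phi_{k-1,j} rho(k-j)]
            / [1 - sum_{j=1..k-1} phi_{k-1,j} rho(j)],
  phi_{k,j} = phi_{k-1,j} - phi_{kk} phi_{k-1,k-j},  j = 1..k-1.
Step k = 1:
  phi_11 = rho(1) = -0.2992.
Step k = 2:
  phi_22 = [rho(2) - phi_11 rho(1)] / [1 - phi_11 rho(1)] = [-0.2528 - (-0.2992)(-0.2992)] / [1 - (-0.2992)(-0.2992)]
         = -0.34232064 / 0.91047936 = -0.375978.
  Update: phi_21 = phi_11 - phi_22 phi_11 = -0.2992 - (-0.375978)(-0.2992) = -0.411693.
Step k = 3:
  phi_33 = [rho(3) - phi_21 rho(2) - phi_22 rho(1)] / [1 - phi_21 rho(1) - phi_22 rho(2)]
    numerator   = 0.4425 - (-0.411693)(-0.2528) - (-0.375978)(-0.2992) = 0.22593131
    denominator = 1 - (-0.411693)(-0.2992) - (-0.375978)(-0.2528) = 0.78177417
  phi_33 = 0.22593131 / 0.78177417 = 0.289.
Therefore phi_{33} = 0.2890.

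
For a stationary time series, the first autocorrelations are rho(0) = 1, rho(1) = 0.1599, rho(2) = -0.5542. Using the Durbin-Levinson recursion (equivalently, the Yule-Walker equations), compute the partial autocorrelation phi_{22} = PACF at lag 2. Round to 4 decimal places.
\phi_{22} = -0.5950

The PACF at lag k is phi_{kk}, the last component of the solution
to the Yule-Walker system G_k phi = r_k where
  (G_k)_{ij} = rho(|i - j|), (r_k)_i = rho(i), i,j = 1..k.
Equivalently, Durbin-Levinson gives phi_{kk} iteratively:
  phi_{11} = rho(1)
  phi_{kk} = [rho(k) - sum_{j=1..k-1} phi_{k-1,j} rho(k-j)]
            / [1 - sum_{j=1..k-1} phi_{k-1,j} rho(j)],
  phi_{k,j} = phi_{k-1,j} - phi_{kk} phi_{k-1,k-j},  j = 1..k-1.
Step k = 1:
  phi_11 = rho(1) = 0.1599.
Step k = 2:
  phi_22 = [rho(2) - phi_11 rho(1)] / [1 - phi_11 rho(1)] = [-0.5542 - (0.1599)(0.1599)] / [1 - (0.1599)(0.1599)]
         = -0.57976801 / 0.97443199 = -0.595.
Therefore phi_{22} = -0.5950.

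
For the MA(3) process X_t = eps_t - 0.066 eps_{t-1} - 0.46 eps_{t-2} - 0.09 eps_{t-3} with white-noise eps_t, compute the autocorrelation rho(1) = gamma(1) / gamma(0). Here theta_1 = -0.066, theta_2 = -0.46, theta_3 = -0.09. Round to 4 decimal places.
\rho(1) = 0.0047

For an MA(q) process with theta_0 = 1, the autocovariance is
  gamma(k) = sigma^2 * sum_{i=0..q-k} theta_i * theta_{i+k},
and rho(k) = gamma(k) / gamma(0). Sigma^2 cancels.
  numerator   = (1)*(-0.066) + (-0.066)*(-0.46) + (-0.46)*(-0.09) = 0.00576.
  denominator = (1)^2 + (-0.066)^2 + (-0.46)^2 + (-0.09)^2 = 1.224056.
  rho(1) = 0.00576 / 1.224056 = 0.0047.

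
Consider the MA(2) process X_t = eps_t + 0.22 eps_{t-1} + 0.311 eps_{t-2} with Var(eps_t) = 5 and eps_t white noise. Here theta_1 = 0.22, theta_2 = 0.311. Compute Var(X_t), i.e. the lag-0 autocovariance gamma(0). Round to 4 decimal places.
\gamma(0) = 5.7256

For an MA(q) process X_t = eps_t + sum_i theta_i eps_{t-i} with
Var(eps_t) = sigma^2, the variance is
  gamma(0) = sigma^2 * (1 + sum_i theta_i^2).
  sum_i theta_i^2 = (0.22)^2 + (0.311)^2 = 0.0484 + 0.096721 = 0.145121.
  gamma(0) = 5 * (1 + 0.145121) = 5 * 1.145121 = 5.725605, which rounds to 5.7256.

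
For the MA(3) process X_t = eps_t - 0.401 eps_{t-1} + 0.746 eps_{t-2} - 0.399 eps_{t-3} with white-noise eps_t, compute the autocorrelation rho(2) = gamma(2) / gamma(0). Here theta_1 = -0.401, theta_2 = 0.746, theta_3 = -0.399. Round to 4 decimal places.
\rho(2) = 0.4828

For an MA(q) process with theta_0 = 1, the autocovariance is
  gamma(k) = sigma^2 * sum_{i=0..q-k} theta_i * theta_{i+k},
and rho(k) = gamma(k) / gamma(0). Sigma^2 cancels.
  numerator   = (1)*(0.746) + (-0.401)*(-0.399) = 0.905999.
  denominator = (1)^2 + (-0.401)^2 + (0.746)^2 + (-0.399)^2 = 1.876518.
  rho(2) = 0.905999 / 1.876518 = 0.4828.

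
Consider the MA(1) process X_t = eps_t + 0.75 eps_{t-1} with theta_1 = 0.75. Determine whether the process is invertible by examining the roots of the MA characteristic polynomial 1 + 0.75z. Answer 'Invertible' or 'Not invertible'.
\text{Invertible}

The MA(q) characteristic polynomial is P(z) = 1 + 0.75z.
Invertibility requires all roots to lie outside the unit circle, i.e. |z| > 1 for every root.
This is linear in z: 1 + (0.75) z = 0  =>  z = -1/(0.75) = -1.333333,  |z| = 1.333333.
Moduli of all roots: 1.3333.
All moduli strictly greater than 1? Yes.
Verdict: Invertible.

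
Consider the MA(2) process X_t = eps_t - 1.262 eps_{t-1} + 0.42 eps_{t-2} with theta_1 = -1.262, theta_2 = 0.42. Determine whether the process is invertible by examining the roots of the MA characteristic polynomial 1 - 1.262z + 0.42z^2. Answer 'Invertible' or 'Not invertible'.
\text{Invertible}

The MA(q) characteristic polynomial is P(z) = 1 - 1.262z + 0.42z^2.
Invertibility requires all roots to lie outside the unit circle, i.e. |z| > 1 for every root.
Set 1 + (-1.262) z + (0.42) z^2 = 0, i.e. a z^2 + b z + c = 0 with a = 0.42, b = -1.262, c = 1.
Discriminant D = b^2 - 4ac = (-1.262)^2 - 4*(0.42)*1 = 1.592644 - (1.68) = -0.087356.
D < 0, so the roots are the complex-conjugate pair z = (-b +/- i sqrt(-D)) / (2a) = 1.5024 +/- 0.3519i.
For a conjugate pair |z|^2 = z * conj(z) = (product of roots) = c/a = 1/(0.42) = 2.380952, so |z| = sqrt(2.380952) = 1.543 for both roots.
Moduli of all roots: 1.5430, 1.5430.
All moduli strictly greater than 1? Yes.
Verdict: Invertible.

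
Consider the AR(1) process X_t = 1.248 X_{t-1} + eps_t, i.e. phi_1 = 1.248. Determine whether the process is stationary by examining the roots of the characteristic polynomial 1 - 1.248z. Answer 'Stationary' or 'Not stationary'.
\text{Not stationary}

The AR(p) characteristic polynomial is P(z) = 1 - 1.248z.
Stationarity requires all roots to lie outside the unit circle, i.e. |z| > 1 for every root.
This is linear in z: 1 + (-1.248) z = 0  =>  z = -1/(-1.248) = 0.801282,  |z| = 0.801282.
Moduli of all roots: 0.8013.
All moduli strictly greater than 1? No.
Verdict: Not stationary.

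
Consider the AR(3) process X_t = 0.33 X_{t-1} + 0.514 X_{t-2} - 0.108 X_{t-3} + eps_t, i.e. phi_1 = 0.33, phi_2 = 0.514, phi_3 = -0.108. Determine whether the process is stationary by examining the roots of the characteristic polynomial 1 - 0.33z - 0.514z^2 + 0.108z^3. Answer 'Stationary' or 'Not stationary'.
\text{Stationary}

The AR(p) characteristic polynomial is P(z) = 1 - 0.33z - 0.514z^2 + 0.108z^3.
Stationarity requires all roots to lie outside the unit circle, i.e. |z| > 1 for every root.
Degree 3: look for a simple real root z0 first, then factor out (1 - z/z0) and solve the remaining quadratic.
Testing z0 = 5: P(5) = 1 + (-0.33)(5) + (-0.514)(5)^2 + (0.108)(5)^3
  = 1 + (-1.65) + (-12.85) + (13.5) = 0.  So z_0 = 5 is a root, |z_0| = 5.
Divide out the factor (1 - 0.2 z) = (1 - z/z0) (since 1/z0 = 0.2):
  P(z) = (1 - 0.2 z)(1 + (-0.13) z + (-0.54) z^2)
  [check: z-coef -0.13 - (0.2) = -0.33; z^2-coef -0.54 - (0.2)(-0.13) = -0.514; z^3-coef -(0.2)(-0.54) = 0.108.]
Remaining roots from the quadratic factor 1 + (-0.13) z + (-0.54) z^2:
  Set 1 + (-0.13) z + (-0.54) z^2 = 0, i.e. a z^2 + b z + c = 0 with a = -0.54, b = -0.13, c = 1.
  Discriminant D = b^2 - 4ac = (-0.13)^2 - 4*(-0.54)*1 = 0.0169 - (-2.16) = 2.1769.
  D >= 0, so the roots are real: z = (-b +/- sqrt(D)) / (2a) = (0.13 +/- 1.475432) / (-1.08).
    z_1 = (0.13 + 1.475432) / (-1.08) = -1.4865,   |z_1| = 1.4865.
    z_2 = (0.13 - 1.475432) / (-1.08) = 1.2458,   |z_2| = 1.2458.
Moduli of all roots: 5.0000, 1.4865, 1.2458.
All moduli strictly greater than 1? Yes.
Verdict: Stationary.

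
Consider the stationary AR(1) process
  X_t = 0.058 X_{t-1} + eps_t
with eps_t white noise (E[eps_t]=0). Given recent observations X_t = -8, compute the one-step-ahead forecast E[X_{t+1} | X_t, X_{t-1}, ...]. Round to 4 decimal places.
E[X_{t+1} \mid \mathcal F_t] = -0.4640

For an AR(p) model X_t = c + sum_i phi_i X_{t-i} + eps_t, the
one-step-ahead conditional mean is
  E[X_{t+1} | X_t, ...] = c + sum_i phi_i X_{t+1-i}.
Substitute known values:
  E[X_{t+1} | ...] = (0.058) * (-8)
                   = -0.4640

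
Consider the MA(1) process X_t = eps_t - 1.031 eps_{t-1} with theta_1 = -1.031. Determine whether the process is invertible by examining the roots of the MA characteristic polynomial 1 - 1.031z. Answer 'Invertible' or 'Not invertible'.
\text{Not invertible}

The MA(q) characteristic polynomial is P(z) = 1 - 1.031z.
Invertibility requires all roots to lie outside the unit circle, i.e. |z| > 1 for every root.
This is linear in z: 1 + (-1.031) z = 0  =>  z = -1/(-1.031) = 0.969932,  |z| = 0.969932.
Moduli of all roots: 0.9699.
All moduli strictly greater than 1? No.
Verdict: Not invertible.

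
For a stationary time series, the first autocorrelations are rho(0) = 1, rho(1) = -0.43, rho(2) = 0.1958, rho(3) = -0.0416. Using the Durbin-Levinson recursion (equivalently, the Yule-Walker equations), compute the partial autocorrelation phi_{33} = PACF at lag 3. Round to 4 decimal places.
\phi_{33} = 0.0579

The PACF at lag k is phi_{kk}, the last component of the solution
to the Yule-Walker system G_k phi = r_k where
  (G_k)_{ij} = rho(|i - j|), (r_k)_i = rho(i), i,j = 1..k.
Equivalently, Durbin-Levinson gives phi_{kk} iteratively:
  phi_{11} = rho(1)
  phi_{kk} = [rho(k) - sum_{j=1..k-1} phi_{k-1,j} rho(k-j)]
            / [1 - sum_{j=1..k-1} phi_{k-1,j} rho(j)],
  phi_{k,j} = phi_{k-1,j} - phi_{kk} phi_{k-1,k-j},  j = 1..k-1.
Step k = 1:
  phi_11 = rho(1) = -0.43.
Step k = 2:
  phi_22 = [rho(2) - phi_11 rho(1)] / [1 - phi_11 rho(1)] = [0.1958 - (-0.43)(-0.43)] / [1 - (-0.43)(-0.43)]
         = 0.0109 / 0.8151 = 0.013373.
  Update: phi_21 = phi_11 - phi_22 phi_11 = -0.43 - (0.013373)(-0.43) = -0.42425.
Step k = 3:
  phi_33 = [rho(3) - phi_21 rho(2) - phi_22 rho(1)] / [1 - phi_21 rho(1) - phi_22 rho(2)]
    numerator   = -0.0416 - (-0.42425)(0.1958) - (0.013373)(-0.43) = 0.04721832
    denominator = 1 - (-0.42425)(-0.43) - (0.013373)(0.1958) = 0.81495424
  phi_33 = 0.04721832 / 0.81495424 = 0.0579.
Therefore phi_{33} = 0.0579.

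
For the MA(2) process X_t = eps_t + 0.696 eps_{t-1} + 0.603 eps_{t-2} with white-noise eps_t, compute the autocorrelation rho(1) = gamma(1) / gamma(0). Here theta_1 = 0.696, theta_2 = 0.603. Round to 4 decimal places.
\rho(1) = 0.6037

For an MA(q) process with theta_0 = 1, the autocovariance is
  gamma(k) = sigma^2 * sum_{i=0..q-k} theta_i * theta_{i+k},
and rho(k) = gamma(k) / gamma(0). Sigma^2 cancels.
  numerator   = (1)*(0.696) + (0.696)*(0.603) = 1.115688.
  denominator = (1)^2 + (0.696)^2 + (0.603)^2 = 1.848025.
  rho(1) = 1.115688 / 1.848025 = 0.6037.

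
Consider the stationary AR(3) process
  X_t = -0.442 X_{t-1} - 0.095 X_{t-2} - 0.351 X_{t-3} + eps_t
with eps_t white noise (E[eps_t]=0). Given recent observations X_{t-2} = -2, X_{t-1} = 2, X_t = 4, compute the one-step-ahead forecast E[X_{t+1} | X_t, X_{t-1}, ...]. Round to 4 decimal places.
E[X_{t+1} \mid \mathcal F_t] = -1.2560

For an AR(p) model X_t = c + sum_i phi_i X_{t-i} + eps_t, the
one-step-ahead conditional mean is
  E[X_{t+1} | X_t, ...] = c + sum_i phi_i X_{t+1-i}.
Substitute known values:
  E[X_{t+1} | ...] = (-0.442) * (4) + (-0.095) * (2) + (-0.351) * (-2)
                   = -1.2560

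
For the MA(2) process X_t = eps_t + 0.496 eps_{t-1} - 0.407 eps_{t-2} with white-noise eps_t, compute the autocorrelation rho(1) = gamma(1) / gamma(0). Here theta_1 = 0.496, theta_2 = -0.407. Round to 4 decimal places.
\rho(1) = 0.2084

For an MA(q) process with theta_0 = 1, the autocovariance is
  gamma(k) = sigma^2 * sum_{i=0..q-k} theta_i * theta_{i+k},
and rho(k) = gamma(k) / gamma(0). Sigma^2 cancels.
  numerator   = (1)*(0.496) + (0.496)*(-0.407) = 0.294128.
  denominator = (1)^2 + (0.496)^2 + (-0.407)^2 = 1.411665.
  rho(1) = 0.294128 / 1.411665 = 0.2084.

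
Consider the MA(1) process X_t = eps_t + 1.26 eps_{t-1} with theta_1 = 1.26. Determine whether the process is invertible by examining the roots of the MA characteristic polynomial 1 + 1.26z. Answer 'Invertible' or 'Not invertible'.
\text{Not invertible}

The MA(q) characteristic polynomial is P(z) = 1 + 1.26z.
Invertibility requires all roots to lie outside the unit circle, i.e. |z| > 1 for every root.
This is linear in z: 1 + (1.26) z = 0  =>  z = -1/(1.26) = -0.793651,  |z| = 0.793651.
Moduli of all roots: 0.7937.
All moduli strictly greater than 1? No.
Verdict: Not invertible.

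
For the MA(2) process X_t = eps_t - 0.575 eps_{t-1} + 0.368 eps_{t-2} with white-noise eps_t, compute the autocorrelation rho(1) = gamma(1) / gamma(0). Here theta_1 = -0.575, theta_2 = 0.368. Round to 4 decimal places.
\rho(1) = -0.5365

For an MA(q) process with theta_0 = 1, the autocovariance is
  gamma(k) = sigma^2 * sum_{i=0..q-k} theta_i * theta_{i+k},
and rho(k) = gamma(k) / gamma(0). Sigma^2 cancels.
  numerator   = (1)*(-0.575) + (-0.575)*(0.368) = -0.7866.
  denominator = (1)^2 + (-0.575)^2 + (0.368)^2 = 1.466049.
  rho(1) = -0.7866 / 1.466049 = -0.5365.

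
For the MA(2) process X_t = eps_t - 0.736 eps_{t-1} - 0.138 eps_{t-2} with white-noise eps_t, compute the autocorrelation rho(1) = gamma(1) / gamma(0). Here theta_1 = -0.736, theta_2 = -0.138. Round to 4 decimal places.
\rho(1) = -0.4065

For an MA(q) process with theta_0 = 1, the autocovariance is
  gamma(k) = sigma^2 * sum_{i=0..q-k} theta_i * theta_{i+k},
and rho(k) = gamma(k) / gamma(0). Sigma^2 cancels.
  numerator   = (1)*(-0.736) + (-0.736)*(-0.138) = -0.634432.
  denominator = (1)^2 + (-0.736)^2 + (-0.138)^2 = 1.56074.
  rho(1) = -0.634432 / 1.56074 = -0.4065.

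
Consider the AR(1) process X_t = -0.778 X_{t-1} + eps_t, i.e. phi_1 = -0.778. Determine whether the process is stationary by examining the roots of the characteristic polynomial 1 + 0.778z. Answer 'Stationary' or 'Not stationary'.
\text{Stationary}

The AR(p) characteristic polynomial is P(z) = 1 + 0.778z.
Stationarity requires all roots to lie outside the unit circle, i.e. |z| > 1 for every root.
This is linear in z: 1 + (0.778) z = 0  =>  z = -1/(0.778) = -1.285347,  |z| = 1.285347.
Moduli of all roots: 1.2853.
All moduli strictly greater than 1? Yes.
Verdict: Stationary.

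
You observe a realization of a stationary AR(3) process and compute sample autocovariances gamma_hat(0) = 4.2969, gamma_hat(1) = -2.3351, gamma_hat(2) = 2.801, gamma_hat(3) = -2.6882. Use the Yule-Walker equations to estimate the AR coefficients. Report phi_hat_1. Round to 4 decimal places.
\hat\phi_{1} = -0.0990

The Yule-Walker equations for an AR(p) process read, in matrix form,
  Gamma_p phi = r_p,   with   (Gamma_p)_{ij} = gamma(|i - j|),
                       (r_p)_i = gamma(i),   i,j = 1..p.
Substitute the sample gammas (Toeplitz matrix and right-hand side of size 3):
  Gamma_p = [[4.2969, -2.3351, 2.801], [-2.3351, 4.2969, -2.3351], [2.801, -2.3351, 4.2969]]
  r_p     = [-2.3351, 2.801, -2.6882]
Written out (R1..R3):
  (R1) 4.2969 phi_1 - 2.3351 phi_2 + 2.801 phi_3 = -2.3351
  (R2) -2.3351 phi_1 + 4.2969 phi_2 - 2.3351 phi_3 = 2.801
  (R3) 2.801 phi_1 - 2.3351 phi_2 + 4.2969 phi_3 = -2.6882
Gaussian elimination:
  R2 <- R2 - (-2.3351/4.2969) R1 = R2 - (-0.543438) R1:  3.027917 phi_2 - 0.812929 phi_3 = 1.532017
  R3 <- R3 - (2.801/4.2969) R1 = R3 - (0.651865) R1:  -0.812929 phi_2 + 2.471025 phi_3 = -1.166029
  R3 <- R3 - (-0.812929/3.027917) R2 = R3 - (-0.268478) R2:  2.252772 phi_3 = -0.754716
Back-substitution:
  phi_hat_3 = -0.754716 / 2.252772 = -0.335017
  phi_hat_2 = (1.532017 - (-0.812929)(-0.335017)) / 3.027917 = 0.416019
  phi_hat_1 = (-2.3351 - (-2.3351)(0.416019) - (2.801)(-0.335017)) / 4.2969 = -0.098972
So phi_hat = [-0.0990, 0.4160, -0.3350].
Therefore phi_hat_1 = -0.0990.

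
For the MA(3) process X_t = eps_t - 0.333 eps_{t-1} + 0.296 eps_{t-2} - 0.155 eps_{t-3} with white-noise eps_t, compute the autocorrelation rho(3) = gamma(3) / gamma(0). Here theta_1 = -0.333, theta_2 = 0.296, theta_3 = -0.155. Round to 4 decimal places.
\rho(3) = -0.1268

For an MA(q) process with theta_0 = 1, the autocovariance is
  gamma(k) = sigma^2 * sum_{i=0..q-k} theta_i * theta_{i+k},
and rho(k) = gamma(k) / gamma(0). Sigma^2 cancels.
  numerator   = (1)*(-0.155) = -0.155.
  denominator = (1)^2 + (-0.333)^2 + (0.296)^2 + (-0.155)^2 = 1.22253.
  rho(3) = -0.155 / 1.22253 = -0.1268.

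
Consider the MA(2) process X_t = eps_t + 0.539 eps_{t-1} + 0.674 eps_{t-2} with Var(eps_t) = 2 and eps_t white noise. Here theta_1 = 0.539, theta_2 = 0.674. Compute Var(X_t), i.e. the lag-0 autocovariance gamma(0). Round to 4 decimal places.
\gamma(0) = 3.4896

For an MA(q) process X_t = eps_t + sum_i theta_i eps_{t-i} with
Var(eps_t) = sigma^2, the variance is
  gamma(0) = sigma^2 * (1 + sum_i theta_i^2).
  sum_i theta_i^2 = (0.539)^2 + (0.674)^2 = 0.290521 + 0.454276 = 0.744797.
  gamma(0) = 2 * (1 + 0.744797) = 2 * 1.744797 = 3.489594, which rounds to 3.4896.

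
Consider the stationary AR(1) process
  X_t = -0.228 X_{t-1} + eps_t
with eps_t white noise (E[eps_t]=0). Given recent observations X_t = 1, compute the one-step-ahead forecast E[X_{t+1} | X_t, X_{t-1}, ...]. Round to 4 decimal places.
E[X_{t+1} \mid \mathcal F_t] = -0.2280

For an AR(p) model X_t = c + sum_i phi_i X_{t-i} + eps_t, the
one-step-ahead conditional mean is
  E[X_{t+1} | X_t, ...] = c + sum_i phi_i X_{t+1-i}.
Substitute known values:
  E[X_{t+1} | ...] = (-0.228) * (1)
                   = -0.2280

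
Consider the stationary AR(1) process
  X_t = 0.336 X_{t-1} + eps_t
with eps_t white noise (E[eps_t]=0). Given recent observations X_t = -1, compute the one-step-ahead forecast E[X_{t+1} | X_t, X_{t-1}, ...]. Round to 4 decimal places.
E[X_{t+1} \mid \mathcal F_t] = -0.3360

For an AR(p) model X_t = c + sum_i phi_i X_{t-i} + eps_t, the
one-step-ahead conditional mean is
  E[X_{t+1} | X_t, ...] = c + sum_i phi_i X_{t+1-i}.
Substitute known values:
  E[X_{t+1} | ...] = (0.336) * (-1)
                   = -0.3360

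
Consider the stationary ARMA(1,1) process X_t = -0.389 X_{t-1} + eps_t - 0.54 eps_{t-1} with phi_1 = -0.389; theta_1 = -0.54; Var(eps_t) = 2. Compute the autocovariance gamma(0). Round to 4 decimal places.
\gamma(0) = 4.0338

Multiply the model equation by X_{t-k} and take expectations. With theta_0 = psi_0 = 1 and psi_j the MA(infinity) weights, this gives
  gamma(k) - sum_i phi_i gamma(k-i) = c_k,
  c_k = sigma^2 * sum_{j=k..q} theta_j psi_{j-k}   (c_k = 0 for k > q),
using gamma(-m) = gamma(m).
psi-weights needed (psi_j = theta_j + sum_i phi_i psi_{j-i}):
  psi_1 = theta_1 + phi_1 = -0.54 + (-0.389) = -0.929
Right-hand sides:
  c_0 = sigma^2 (1 + theta_1 psi_1) = 2 * (1 + (-0.54)(-0.929)) = 2 * 1.50166 = 3.00332
  c_1 = sigma^2 theta_1 = 2 * (-0.54) = -1.08
  c_2 = 0
Equations for k = 0 and k = 1 (AR order 1):
  gamma(0) = phi_1 gamma(1) + c_0
  gamma(1) = phi_1 gamma(0) + c_1
Substituting the second into the first: gamma(0) (1 - phi_1^2) = c_0 + phi_1 c_1, so
  gamma(0) = (c_0 + phi_1 c_1) / (1 - phi_1^2) = (3.00332 + (-0.389)(-1.08)) / (1 - (-0.389)^2) = 3.42344 / 0.848679 = 4.033846.
Therefore gamma(0) = 4.0338 (to 4 decimal places).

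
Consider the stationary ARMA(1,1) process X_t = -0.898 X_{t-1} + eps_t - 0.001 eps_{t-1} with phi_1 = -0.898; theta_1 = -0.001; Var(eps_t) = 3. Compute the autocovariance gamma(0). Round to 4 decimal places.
\gamma(0) = 15.5240

Multiply the model equation by X_{t-k} and take expectations. With theta_0 = psi_0 = 1 and psi_j the MA(infinity) weights, this gives
  gamma(k) - sum_i phi_i gamma(k-i) = c_k,
  c_k = sigma^2 * sum_{j=k..q} theta_j psi_{j-k}   (c_k = 0 for k > q),
using gamma(-m) = gamma(m).
psi-weights needed (psi_j = theta_j + sum_i phi_i psi_{j-i}):
  psi_1 = theta_1 + phi_1 = -0.001 + (-0.898) = -0.899
Right-hand sides:
  c_0 = sigma^2 (1 + theta_1 psi_1) = 3 * (1 + (-0.001)(-0.899)) = 3 * 1.000899 = 3.002697
  c_1 = sigma^2 theta_1 = 3 * (-0.001) = -0.003
  c_2 = 0
Equations for k = 0 and k = 1 (AR order 1):
  gamma(0) = phi_1 gamma(1) + c_0
  gamma(1) = phi_1 gamma(0) + c_1
Substituting the second into the first: gamma(0) (1 - phi_1^2) = c_0 + phi_1 c_1, so
  gamma(0) = (c_0 + phi_1 c_1) / (1 - phi_1^2) = (3.002697 + (-0.898)(-0.003)) / (1 - (-0.898)^2) = 3.005391 / 0.193596 = 15.524035.
Therefore gamma(0) = 15.5240 (to 4 decimal places).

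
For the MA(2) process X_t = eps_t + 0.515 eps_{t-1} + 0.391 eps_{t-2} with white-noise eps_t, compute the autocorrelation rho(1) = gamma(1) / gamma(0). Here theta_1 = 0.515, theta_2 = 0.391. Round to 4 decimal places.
\rho(1) = 0.5052

For an MA(q) process with theta_0 = 1, the autocovariance is
  gamma(k) = sigma^2 * sum_{i=0..q-k} theta_i * theta_{i+k},
and rho(k) = gamma(k) / gamma(0). Sigma^2 cancels.
  numerator   = (1)*(0.515) + (0.515)*(0.391) = 0.716365.
  denominator = (1)^2 + (0.515)^2 + (0.391)^2 = 1.418106.
  rho(1) = 0.716365 / 1.418106 = 0.5052.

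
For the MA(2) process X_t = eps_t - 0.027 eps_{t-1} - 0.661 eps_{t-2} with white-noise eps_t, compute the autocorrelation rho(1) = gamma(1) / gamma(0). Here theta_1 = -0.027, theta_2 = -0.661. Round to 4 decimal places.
\rho(1) = -0.0064

For an MA(q) process with theta_0 = 1, the autocovariance is
  gamma(k) = sigma^2 * sum_{i=0..q-k} theta_i * theta_{i+k},
and rho(k) = gamma(k) / gamma(0). Sigma^2 cancels.
  numerator   = (1)*(-0.027) + (-0.027)*(-0.661) = -0.009153.
  denominator = (1)^2 + (-0.027)^2 + (-0.661)^2 = 1.43765.
  rho(1) = -0.009153 / 1.43765 = -0.0064.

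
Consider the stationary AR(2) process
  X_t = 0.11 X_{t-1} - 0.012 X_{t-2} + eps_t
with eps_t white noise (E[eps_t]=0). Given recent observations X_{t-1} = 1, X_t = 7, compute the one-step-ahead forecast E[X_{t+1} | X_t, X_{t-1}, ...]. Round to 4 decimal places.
E[X_{t+1} \mid \mathcal F_t] = 0.7580

For an AR(p) model X_t = c + sum_i phi_i X_{t-i} + eps_t, the
one-step-ahead conditional mean is
  E[X_{t+1} | X_t, ...] = c + sum_i phi_i X_{t+1-i}.
Substitute known values:
  E[X_{t+1} | ...] = (0.11) * (7) + (-0.012) * (1)
                   = 0.7580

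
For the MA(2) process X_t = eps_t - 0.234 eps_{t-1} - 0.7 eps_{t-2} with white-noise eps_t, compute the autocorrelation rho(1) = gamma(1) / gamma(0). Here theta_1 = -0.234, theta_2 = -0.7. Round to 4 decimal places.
\rho(1) = -0.0454

For an MA(q) process with theta_0 = 1, the autocovariance is
  gamma(k) = sigma^2 * sum_{i=0..q-k} theta_i * theta_{i+k},
and rho(k) = gamma(k) / gamma(0). Sigma^2 cancels.
  numerator   = (1)*(-0.234) + (-0.234)*(-0.7) = -0.0702.
  denominator = (1)^2 + (-0.234)^2 + (-0.7)^2 = 1.544756.
  rho(1) = -0.0702 / 1.544756 = -0.0454.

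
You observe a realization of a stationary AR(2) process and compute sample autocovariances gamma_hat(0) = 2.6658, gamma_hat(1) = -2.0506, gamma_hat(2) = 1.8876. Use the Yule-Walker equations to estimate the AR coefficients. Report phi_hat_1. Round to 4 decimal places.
\hat\phi_{1} = -0.5500

The Yule-Walker equations for an AR(p) process read, in matrix form,
  Gamma_p phi = r_p,   with   (Gamma_p)_{ij} = gamma(|i - j|),
                       (r_p)_i = gamma(i),   i,j = 1..p.
Substitute the sample gammas (Toeplitz matrix and right-hand side of size 2):
  Gamma_p = [[2.6658, -2.0506], [-2.0506, 2.6658]]
  r_p     = [-2.0506, 1.8876]
Written out:
  2.6658 phi_1 - 2.0506 phi_2 = -2.0506
  -2.0506 phi_1 + 2.6658 phi_2 = 1.8876
Solve by Cramer's rule:
  det = gamma(0)^2 - gamma(1)^2 = (2.6658)^2 - (-2.0506)^2 = 7.10648964 - 4.20496036 = 2.90152928
  phi_hat_1 = [gamma(1) gamma(0) - gamma(1) gamma(2)] / det = [(-2.0506)(2.6658) - (-2.0506)(1.8876)] / 2.90152928 = -1.59577692 / 2.90152928 = -0.55
  phi_hat_2 = [gamma(0) gamma(2) - gamma(1)^2] / det = [(2.6658)(1.8876) - (-2.0506)^2] / 2.90152928 = 0.82700372 / 2.90152928 = 0.285
So phi_hat = [-0.5500, 0.2850].
Therefore phi_hat_1 = -0.5500.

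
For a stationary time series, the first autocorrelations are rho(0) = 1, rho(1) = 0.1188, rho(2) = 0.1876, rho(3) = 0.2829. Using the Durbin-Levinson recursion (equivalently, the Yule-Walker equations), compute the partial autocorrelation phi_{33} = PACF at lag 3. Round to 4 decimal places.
\phi_{33} = 0.2550

The PACF at lag k is phi_{kk}, the last component of the solution
to the Yule-Walker system G_k phi = r_k where
  (G_k)_{ij} = rho(|i - j|), (r_k)_i = rho(i), i,j = 1..k.
Equivalently, Durbin-Levinson gives phi_{kk} iteratively:
  phi_{11} = rho(1)
  phi_{kk} = [rho(k) - sum_{j=1..k-1} phi_{k-1,j} rho(k-j)]
            / [1 - sum_{j=1..k-1} phi_{k-1,j} rho(j)],
  phi_{k,j} = phi_{k-1,j} - phi_{kk} phi_{k-1,k-j},  j = 1..k-1.
Step k = 1:
  phi_11 = rho(1) = 0.1188.
Step k = 2:
  phi_22 = [rho(2) - phi_11 rho(1)] / [1 - phi_11 rho(1)] = [0.1876 - (0.1188)(0.1188)] / [1 - (0.1188)(0.1188)]
         = 0.17348656 / 0.98588656 = 0.17597.
  Update: phi_21 = phi_11 - phi_22 phi_11 = 0.1188 - (0.17597)(0.1188) = 0.097895.
Step k = 3:
  phi_33 = [rho(3) - phi_21 rho(2) - phi_22 rho(1)] / [1 - phi_21 rho(1) - phi_22 rho(2)]
    numerator   = 0.2829 - (0.097895)(0.1876) - (0.17597)(0.1188) = 0.2436297
    denominator = 1 - (0.097895)(0.1188) - (0.17597)(0.1876) = 0.95535811
  phi_33 = 0.2436297 / 0.95535811 = 0.255.
Therefore phi_{33} = 0.2550.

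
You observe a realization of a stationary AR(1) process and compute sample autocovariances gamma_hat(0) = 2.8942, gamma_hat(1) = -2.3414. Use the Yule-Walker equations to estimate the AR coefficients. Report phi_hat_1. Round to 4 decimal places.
\hat\phi_{1} = -0.8090

The Yule-Walker equations for an AR(p) process read, in matrix form,
  Gamma_p phi = r_p,   with   (Gamma_p)_{ij} = gamma(|i - j|),
                       (r_p)_i = gamma(i),   i,j = 1..p.
Substitute the sample gammas (Toeplitz matrix and right-hand side of size 1):
  Gamma_p = [[2.8942]]
  r_p     = [-2.3414]
With p = 1 this is the single equation gamma(0) phi_1 = gamma(1):
  phi_hat_1 = gamma(1) / gamma(0) = -2.3414 / 2.8942 = -0.8090.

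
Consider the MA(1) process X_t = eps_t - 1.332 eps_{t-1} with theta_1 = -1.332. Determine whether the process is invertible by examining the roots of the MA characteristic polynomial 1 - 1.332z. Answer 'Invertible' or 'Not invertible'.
\text{Not invertible}

The MA(q) characteristic polynomial is P(z) = 1 - 1.332z.
Invertibility requires all roots to lie outside the unit circle, i.e. |z| > 1 for every root.
This is linear in z: 1 + (-1.332) z = 0  =>  z = -1/(-1.332) = 0.750751,  |z| = 0.750751.
Moduli of all roots: 0.7508.
All moduli strictly greater than 1? No.
Verdict: Not invertible.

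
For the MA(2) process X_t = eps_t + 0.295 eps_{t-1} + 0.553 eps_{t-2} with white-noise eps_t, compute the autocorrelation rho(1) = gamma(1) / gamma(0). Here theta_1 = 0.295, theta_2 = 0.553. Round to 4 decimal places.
\rho(1) = 0.3289

For an MA(q) process with theta_0 = 1, the autocovariance is
  gamma(k) = sigma^2 * sum_{i=0..q-k} theta_i * theta_{i+k},
and rho(k) = gamma(k) / gamma(0). Sigma^2 cancels.
  numerator   = (1)*(0.295) + (0.295)*(0.553) = 0.458135.
  denominator = (1)^2 + (0.295)^2 + (0.553)^2 = 1.392834.
  rho(1) = 0.458135 / 1.392834 = 0.3289.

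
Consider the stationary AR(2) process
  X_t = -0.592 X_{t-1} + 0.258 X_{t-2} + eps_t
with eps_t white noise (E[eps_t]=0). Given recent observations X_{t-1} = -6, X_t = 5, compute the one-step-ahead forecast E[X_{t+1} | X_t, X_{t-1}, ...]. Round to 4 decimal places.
E[X_{t+1} \mid \mathcal F_t] = -4.5080

For an AR(p) model X_t = c + sum_i phi_i X_{t-i} + eps_t, the
one-step-ahead conditional mean is
  E[X_{t+1} | X_t, ...] = c + sum_i phi_i X_{t+1-i}.
Substitute known values:
  E[X_{t+1} | ...] = (-0.592) * (5) + (0.258) * (-6)
                   = -4.5080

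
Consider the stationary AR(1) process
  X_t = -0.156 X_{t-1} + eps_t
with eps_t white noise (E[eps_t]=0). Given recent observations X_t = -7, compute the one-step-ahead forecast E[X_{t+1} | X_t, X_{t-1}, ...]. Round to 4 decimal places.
E[X_{t+1} \mid \mathcal F_t] = 1.0920

For an AR(p) model X_t = c + sum_i phi_i X_{t-i} + eps_t, the
one-step-ahead conditional mean is
  E[X_{t+1} | X_t, ...] = c + sum_i phi_i X_{t+1-i}.
Substitute known values:
  E[X_{t+1} | ...] = (-0.156) * (-7)
                   = 1.0920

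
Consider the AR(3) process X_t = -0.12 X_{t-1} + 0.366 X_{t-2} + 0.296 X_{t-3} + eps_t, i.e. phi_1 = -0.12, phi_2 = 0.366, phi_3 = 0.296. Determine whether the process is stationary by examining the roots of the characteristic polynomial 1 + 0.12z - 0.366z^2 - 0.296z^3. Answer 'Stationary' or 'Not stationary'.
\text{Stationary}

The AR(p) characteristic polynomial is P(z) = 1 + 0.12z - 0.366z^2 - 0.296z^3.
Stationarity requires all roots to lie outside the unit circle, i.e. |z| > 1 for every root.
Degree 3: look for a simple real root z0 first, then factor out (1 - z/z0) and solve the remaining quadratic.
Testing z0 = 1.25: P(1.25) = 1 + (0.12)(1.25) + (-0.366)(1.25)^2 + (-0.296)(1.25)^3
  = 1 + (0.15) + (-0.571875) + (-0.578125) = 0.  So z_0 = 1.25 is a root, |z_0| = 1.25.
Divide out the factor (1 - 0.8 z) = (1 - z/z0) (since 1/z0 = 0.8):
  P(z) = (1 - 0.8 z)(1 + (0.92) z + (0.37) z^2)
  [check: z-coef 0.92 - (0.8) = 0.12; z^2-coef 0.37 - (0.8)(0.92) = -0.366; z^3-coef -(0.8)(0.37) = -0.296.]
Remaining roots from the quadratic factor 1 + (0.92) z + (0.37) z^2:
  Set 1 + (0.92) z + (0.37) z^2 = 0, i.e. a z^2 + b z + c = 0 with a = 0.37, b = 0.92, c = 1.
  Discriminant D = b^2 - 4ac = (0.92)^2 - 4*(0.37)*1 = 0.8464 - (1.48) = -0.6336.
  D < 0, so the roots are the complex-conjugate pair z = (-b +/- i sqrt(-D)) / (2a) = -1.2432 +/- 1.0757i.
  For a conjugate pair |z|^2 = z * conj(z) = (product of roots) = c/a = 1/(0.37) = 2.702703, so |z| = sqrt(2.702703) = 1.644 for both roots.
Moduli of all roots: 1.2500, 1.6440, 1.6440.
All moduli strictly greater than 1? Yes.
Verdict: Stationary.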